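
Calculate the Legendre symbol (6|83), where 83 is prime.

-1

Euler's criterion: (6/83) ≡ 6^41 (mod 83).
6^2 ≡ 36 (mod 83)
6^4 ≡ 51 (mod 83)
6^8 ≡ 28 (mod 83)
6^16 ≡ 37 (mod 83)
6^32 ≡ 41 (mod 83)
6^41 = 6^(32+8+1) ≡ 82 (mod 83).
Result is 82 ≡ −1, so (6/83) = −1.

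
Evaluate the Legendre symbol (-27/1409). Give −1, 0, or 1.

First reduce: -27 ≡ 1382 (mod 1409).
Pull out 2: since 1409 ≡ 1 (mod 8), (2/1409) = +1.
Reciprocity: 691 ≡ 3 and 1409 ≡ 1 (mod 4), so (691/1409) = +(1409/691).
Reduce top mod 691: now compute (27/691).
Reciprocity: 27 ≡ 3 and 691 ≡ 3 (mod 4), so (27/691) = −(691/27).
Reduce top mod 27: now compute (16/27).
Pull out 2^4: since 27 ≡ 3 (mod 8), (2/27) = -1, so (2/27)^4 = +1.
Reached (1/27) = 1. Collecting the sign flips along the way, the symbol is -1.

-1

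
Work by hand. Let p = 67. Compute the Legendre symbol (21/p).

Euler's criterion: (21/67) ≡ 21^33 (mod 67).
21^2 ≡ 39 (mod 67)
21^4 ≡ 47 (mod 67)
21^8 ≡ 65 (mod 67)
21^16 ≡ 4 (mod 67)
21^32 ≡ 16 (mod 67)
21^33 = 21^(32+1) ≡ 1 (mod 67).
Result is 1, so (21/67) = 1.

1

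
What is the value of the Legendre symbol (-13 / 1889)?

1

First reduce: -13 ≡ 1876 (mod 1889).
Pull out 2^2: since 1889 ≡ 1 (mod 8), (2/1889) = +1, so (2/1889)^2 = +1.
Reciprocity: 469 ≡ 1 and 1889 ≡ 1 (mod 4), so (469/1889) = +(1889/469).
Reduce top mod 469: now compute (13/469).
Reciprocity: 13 ≡ 1 and 469 ≡ 1 (mod 4), so (13/469) = +(469/13).
Reduce top mod 13: now compute (1/13).
Reached (1/13) = 1. Collecting the sign flips along the way, the symbol is +1.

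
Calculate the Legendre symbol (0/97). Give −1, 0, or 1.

Top reduces to 0: gcd > 1, so the symbol is 0.

0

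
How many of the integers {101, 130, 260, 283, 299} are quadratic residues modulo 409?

(101/409) = +1 → QR.
(130/409) = -1 → non-residue.
(260/409) = -1 → non-residue.
(283/409) = -1 → non-residue.
(299/409) = -1 → non-residue.
Total quadratic residues among the 5: 1.

1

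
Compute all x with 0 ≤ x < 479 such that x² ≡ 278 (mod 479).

Since 479 ≡ 3 (mod 4), a square root of 278 is 278^((479+1)/4) = 278^120 mod 479.
Repeated squaring: 278^2≡165, 278^4≡401, 278^8≡336, 278^16≡331, 278^32≡349, 278^64≡135 (mod 479).
278^120 = 278^(64+32+16+8) ≡ 375 (mod 479).
Check: 375² = 140625 ≡ 278 (mod 479). The two roots are 104 and 375.

104, 375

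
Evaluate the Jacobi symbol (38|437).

Pull out 2: since 437 ≡ 5 (mod 8), (2/437) = -1.
Reciprocity: 19 ≡ 3 and 437 ≡ 1 (mod 4), so (19/437) = +(437/19).
Reduce top mod 19: now compute (0/19).
Top reduces to 0: gcd > 1, so the symbol is 0.

0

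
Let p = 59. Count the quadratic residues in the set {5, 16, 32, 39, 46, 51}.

4

(5/59) = +1 → QR.
(16/59) = +1 → QR.
(32/59) = -1 → non-residue.
(39/59) = -1 → non-residue.
(46/59) = +1 → QR.
(51/59) = +1 → QR.
Total quadratic residues among the 6: 4.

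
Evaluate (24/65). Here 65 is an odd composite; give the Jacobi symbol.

-1

Pull out 2^3: since 65 ≡ 1 (mod 8), (2/65) = +1, so (2/65)^3 = +1.
Reciprocity: 3 ≡ 3 and 65 ≡ 1 (mod 4), so (3/65) = +(65/3).
Reduce top mod 3: now compute (2/3).
Pull out 2: since 3 ≡ 3 (mod 8), (2/3) = -1.
Reached (1/3) = 1. Collecting the sign flips along the way, the symbol is -1.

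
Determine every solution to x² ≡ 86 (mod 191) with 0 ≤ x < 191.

Since 191 ≡ 3 (mod 4), a square root of 86 is 86^((191+1)/4) = 86^48 mod 191.
Repeated squaring: 86^2≡138, 86^4≡135, 86^8≡80, 86^16≡97, 86^32≡50 (mod 191).
86^48 = 86^(32+16) ≡ 75 (mod 191).
Check: 75² = 5625 ≡ 86 (mod 191). The two roots are 75 and 116.

75, 116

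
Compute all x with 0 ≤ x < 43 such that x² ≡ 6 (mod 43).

Since 43 ≡ 3 (mod 4), a square root of 6 is 6^((43+1)/4) = 6^11 mod 43.
Repeated squaring: 6^2≡36, 6^4≡6, 6^8≡36 (mod 43).
6^11 = 6^(8+2+1) ≡ 36 (mod 43).
Check: 36² = 1296 ≡ 6 (mod 43). The two roots are 7 and 36.

7, 36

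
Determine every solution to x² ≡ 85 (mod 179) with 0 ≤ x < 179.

62, 117

Since 179 ≡ 3 (mod 4), a square root of 85 is 85^((179+1)/4) = 85^45 mod 179.
Repeated squaring: 85^2≡65, 85^4≡108, 85^8≡29, 85^16≡125, 85^32≡52 (mod 179).
85^45 = 85^(32+8+4+1) ≡ 117 (mod 179).
Check: 117² = 13689 ≡ 85 (mod 179). The two roots are 62 and 117.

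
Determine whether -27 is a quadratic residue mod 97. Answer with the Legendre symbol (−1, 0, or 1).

First reduce: -27 ≡ 70 (mod 97).
Pull out 2: since 97 ≡ 1 (mod 8), (2/97) = +1.
Reciprocity: 35 ≡ 3 and 97 ≡ 1 (mod 4), so (35/97) = +(97/35).
Reduce top mod 35: now compute (27/35).
Reciprocity: 27 ≡ 3 and 35 ≡ 3 (mod 4), so (27/35) = −(35/27).
Reduce top mod 27: now compute (8/27).
Pull out 2^3: since 27 ≡ 3 (mod 8), (2/27) = -1, so (2/27)^3 = -1.
Reached (1/27) = 1. Collecting the sign flips along the way, the symbol is +1.

1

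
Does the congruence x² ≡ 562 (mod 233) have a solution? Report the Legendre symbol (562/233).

-1

First reduce: 562 ≡ 96 (mod 233).
Pull out 2^5: since 233 ≡ 1 (mod 8), (2/233) = +1, so (2/233)^5 = +1.
Reciprocity: 3 ≡ 3 and 233 ≡ 1 (mod 4), so (3/233) = +(233/3).
Reduce top mod 3: now compute (2/3).
Pull out 2: since 3 ≡ 3 (mod 8), (2/3) = -1.
Reached (1/3) = 1. Collecting the sign flips along the way, the symbol is -1.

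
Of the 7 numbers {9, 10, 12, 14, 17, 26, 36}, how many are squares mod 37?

5

(9/37) = +1 → QR.
(10/37) = +1 → QR.
(12/37) = +1 → QR.
(14/37) = -1 → non-residue.
(17/37) = -1 → non-residue.
(26/37) = +1 → QR.
(36/37) = +1 → QR.
Total quadratic residues among the 7: 5.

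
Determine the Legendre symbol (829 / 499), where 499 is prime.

Euler's criterion: (829/499) ≡ 330^249 (mod 499).
330^2 ≡ 118 (mod 499)
330^4 ≡ 451 (mod 499)
330^8 ≡ 308 (mod 499)
330^16 ≡ 54 (mod 499)
330^32 ≡ 421 (mod 499)
330^64 ≡ 96 (mod 499)
330^128 ≡ 234 (mod 499)
330^249 = 330^(128+64+32+16+8+1) ≡ 498 (mod 499).
Result is 498 ≡ −1, so (829/499) = −1.

-1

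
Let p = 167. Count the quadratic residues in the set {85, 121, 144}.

(85/167) = +1 → QR.
(121/167) = +1 → QR.
(144/167) = +1 → QR.
Total quadratic residues among the 3: 3.

3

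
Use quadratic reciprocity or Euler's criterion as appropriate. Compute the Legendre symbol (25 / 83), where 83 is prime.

1

Reciprocity: 25 ≡ 1 and 83 ≡ 3 (mod 4), so (25/83) = +(83/25).
Reduce top mod 25: now compute (8/25).
Pull out 2^3: since 25 ≡ 1 (mod 8), (2/25) = +1, so (2/25)^3 = +1.
Reached (1/25) = 1. Collecting the sign flips along the way, the symbol is +1.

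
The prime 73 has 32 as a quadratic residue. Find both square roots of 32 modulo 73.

73 ≡ 1 (mod 4), so we find a root by search.
Trying successive values, 18² = 324 ≡ 32 (mod 73). The other root is 73 − 18 = 55.

18, 55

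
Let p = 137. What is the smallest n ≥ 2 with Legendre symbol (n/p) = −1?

(2/137) = +1, so 2 is a residue.
(3/137) = −1, so 3 is the smallest positive non-residue mod 137.

3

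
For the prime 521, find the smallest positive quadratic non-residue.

(2/521) = +1, so 2 is a residue.
(3/521) = −1, so 3 is the smallest positive non-residue mod 521.

3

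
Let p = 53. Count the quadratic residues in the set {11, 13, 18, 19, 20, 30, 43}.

(11/53) = +1 → QR.
(13/53) = +1 → QR.
(18/53) = -1 → non-residue.
(19/53) = -1 → non-residue.
(20/53) = -1 → non-residue.
(30/53) = -1 → non-residue.
(43/53) = +1 → QR.
Total quadratic residues among the 7: 3.

3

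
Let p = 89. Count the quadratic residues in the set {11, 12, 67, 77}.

2

(11/89) = +1 → QR.
(12/89) = -1 → non-residue.
(67/89) = +1 → QR.
(77/89) = -1 → non-residue.
Total quadratic residues among the 4: 2.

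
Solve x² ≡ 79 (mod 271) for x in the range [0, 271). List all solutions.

86, 185

Since 271 ≡ 3 (mod 4), a square root of 79 is 79^((271+1)/4) = 79^68 mod 271.
Repeated squaring: 79^2≡8, 79^4≡64, 79^8≡31, 79^16≡148, 79^32≡224, 79^64≡41 (mod 271).
79^68 = 79^(64+4) ≡ 185 (mod 271).
Check: 185² = 34225 ≡ 79 (mod 271). The two roots are 86 and 185.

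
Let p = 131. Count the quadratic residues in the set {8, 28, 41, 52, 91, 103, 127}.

4

(8/131) = -1 → non-residue.
(28/131) = +1 → QR.
(41/131) = +1 → QR.
(52/131) = +1 → QR.
(91/131) = +1 → QR.
(103/131) = -1 → non-residue.
(127/131) = -1 → non-residue.
Total quadratic residues among the 7: 4.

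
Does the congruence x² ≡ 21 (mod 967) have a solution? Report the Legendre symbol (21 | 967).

Euler's criterion: (21/967) ≡ 21^483 (mod 967).
21^2 ≡ 441 (mod 967)
21^4 ≡ 114 (mod 967)
21^8 ≡ 425 (mod 967)
21^16 ≡ 763 (mod 967)
21^32 ≡ 35 (mod 967)
21^64 ≡ 258 (mod 967)
21^128 ≡ 808 (mod 967)
21^256 ≡ 139 (mod 967)
21^483 = 21^(256+128+64+32+2+1) ≡ 1 (mod 967).
Result is 1, so (21/967) = 1.

1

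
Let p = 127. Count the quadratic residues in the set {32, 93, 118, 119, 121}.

2

(32/127) = +1 → QR.
(93/127) = -1 → non-residue.
(118/127) = -1 → non-residue.
(119/127) = -1 → non-residue.
(121/127) = +1 → QR.
Total quadratic residues among the 5: 2.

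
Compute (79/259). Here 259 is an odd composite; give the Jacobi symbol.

Reciprocity: 79 ≡ 3 and 259 ≡ 3 (mod 4), so (79/259) = −(259/79).
Reduce top mod 79: now compute (22/79).
Pull out 2: since 79 ≡ 7 (mod 8), (2/79) = +1.
Reciprocity: 11 ≡ 3 and 79 ≡ 3 (mod 4), so (11/79) = −(79/11).
Reduce top mod 11: now compute (2/11).
Pull out 2: since 11 ≡ 3 (mod 8), (2/11) = -1.
Reached (1/11) = 1. Collecting the sign flips along the way, the symbol is -1.

-1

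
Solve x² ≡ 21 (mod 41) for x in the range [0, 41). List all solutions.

41 ≡ 1 (mod 4), so we find a root by search.
Trying successive values, 12² = 144 ≡ 21 (mod 41). The other root is 41 − 12 = 29.

12, 29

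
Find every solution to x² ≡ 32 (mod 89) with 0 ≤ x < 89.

11, 78

89 ≡ 1 (mod 4), so we find a root by search.
Trying successive values, 11² = 121 ≡ 32 (mod 89). The other root is 89 − 11 = 78.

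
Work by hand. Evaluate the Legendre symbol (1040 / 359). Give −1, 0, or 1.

-1

First reduce: 1040 ≡ 322 (mod 359).
Pull out 2: since 359 ≡ 7 (mod 8), (2/359) = +1.
Reciprocity: 161 ≡ 1 and 359 ≡ 3 (mod 4), so (161/359) = +(359/161).
Reduce top mod 161: now compute (37/161).
Reciprocity: 37 ≡ 1 and 161 ≡ 1 (mod 4), so (37/161) = +(161/37).
Reduce top mod 37: now compute (13/37).
Reciprocity: 13 ≡ 1 and 37 ≡ 1 (mod 4), so (13/37) = +(37/13).
Reduce top mod 13: now compute (11/13).
Reciprocity: 11 ≡ 3 and 13 ≡ 1 (mod 4), so (11/13) = +(13/11).
Reduce top mod 11: now compute (2/11).
Pull out 2: since 11 ≡ 3 (mod 8), (2/11) = -1.
Reached (1/11) = 1. Collecting the sign flips along the way, the symbol is -1.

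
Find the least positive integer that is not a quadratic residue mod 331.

(2/331) = −1, so 2 is the smallest positive non-residue mod 331.

2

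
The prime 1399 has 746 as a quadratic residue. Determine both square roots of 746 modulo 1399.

Since 1399 ≡ 3 (mod 4), a square root of 746 is 746^((1399+1)/4) = 746^350 mod 1399.
Repeated squaring: 746^2≡1113, 746^4≡654, 746^8≡1021, 746^16≡186, 746^32≡1020, 746^64≡943, 746^128≡884, 746^256≡814 (mod 1399).
746^350 = 746^(256+64+16+8+4+2) ≡ 1210 (mod 1399).
Check: 1210² = 1464100 ≡ 746 (mod 1399). The two roots are 189 and 1210.

189, 1210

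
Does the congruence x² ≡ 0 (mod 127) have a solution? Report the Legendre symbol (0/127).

0

Top reduces to 0: gcd > 1, so the symbol is 0.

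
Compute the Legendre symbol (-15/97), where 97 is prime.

First reduce: -15 ≡ 82 (mod 97).
Pull out 2: since 97 ≡ 1 (mod 8), (2/97) = +1.
Reciprocity: 41 ≡ 1 and 97 ≡ 1 (mod 4), so (41/97) = +(97/41).
Reduce top mod 41: now compute (15/41).
Reciprocity: 15 ≡ 3 and 41 ≡ 1 (mod 4), so (15/41) = +(41/15).
Reduce top mod 15: now compute (11/15).
Reciprocity: 11 ≡ 3 and 15 ≡ 3 (mod 4), so (11/15) = −(15/11).
Reduce top mod 11: now compute (4/11).
Pull out 2^2: since 11 ≡ 3 (mod 8), (2/11) = -1, so (2/11)^2 = +1.
Reached (1/11) = 1. Collecting the sign flips along the way, the symbol is -1.

-1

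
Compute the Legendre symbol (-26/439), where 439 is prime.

Euler's criterion: (-26/439) ≡ 413^219 (mod 439).
413^2 ≡ 237 (mod 439)
413^4 ≡ 416 (mod 439)
413^8 ≡ 90 (mod 439)
413^16 ≡ 198 (mod 439)
413^32 ≡ 133 (mod 439)
413^64 ≡ 129 (mod 439)
413^128 ≡ 398 (mod 439)
413^219 = 413^(128+64+16+8+2+1) ≡ 438 (mod 439).
Result is 438 ≡ −1, so (-26/439) = −1.

-1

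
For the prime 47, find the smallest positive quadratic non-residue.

(2/47) = +1, so 2 is a residue.
(3/47) = +1, so 3 is a residue.
(4/47) = +1, so 4 is a residue.
(5/47) = −1, so 5 is the smallest positive non-residue mod 47.

5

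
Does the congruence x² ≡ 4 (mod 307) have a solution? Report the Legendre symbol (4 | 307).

Euler's criterion: (4/307) ≡ 4^153 (mod 307).
4^2 ≡ 16 (mod 307)
4^4 ≡ 256 (mod 307)
4^8 ≡ 145 (mod 307)
4^16 ≡ 149 (mod 307)
4^32 ≡ 97 (mod 307)
4^64 ≡ 199 (mod 307)
4^128 ≡ 305 (mod 307)
4^153 = 4^(128+16+8+1) ≡ 1 (mod 307).
Result is 1, so (4/307) = 1.

1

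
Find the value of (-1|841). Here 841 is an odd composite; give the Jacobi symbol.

First reduce: -1 ≡ 840 (mod 841).
Pull out 2^3: since 841 ≡ 1 (mod 8), (2/841) = +1, so (2/841)^3 = +1.
Reciprocity: 105 ≡ 1 and 841 ≡ 1 (mod 4), so (105/841) = +(841/105).
Reduce top mod 105: now compute (1/105).
Reached (1/105) = 1. Collecting the sign flips along the way, the symbol is +1.

1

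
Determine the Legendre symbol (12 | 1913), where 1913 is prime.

-1

Pull out 2^2: since 1913 ≡ 1 (mod 8), (2/1913) = +1, so (2/1913)^2 = +1.
Reciprocity: 3 ≡ 3 and 1913 ≡ 1 (mod 4), so (3/1913) = +(1913/3).
Reduce top mod 3: now compute (2/3).
Pull out 2: since 3 ≡ 3 (mod 8), (2/3) = -1.
Reached (1/3) = 1. Collecting the sign flips along the way, the symbol is -1.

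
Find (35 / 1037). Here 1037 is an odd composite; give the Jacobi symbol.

Reciprocity: 35 ≡ 3 and 1037 ≡ 1 (mod 4), so (35/1037) = +(1037/35).
Reduce top mod 35: now compute (22/35).
Pull out 2: since 35 ≡ 3 (mod 8), (2/35) = -1.
Reciprocity: 11 ≡ 3 and 35 ≡ 3 (mod 4), so (11/35) = −(35/11).
Reduce top mod 11: now compute (2/11).
Pull out 2: since 11 ≡ 3 (mod 8), (2/11) = -1.
Reached (1/11) = 1. Collecting the sign flips along the way, the symbol is -1.

-1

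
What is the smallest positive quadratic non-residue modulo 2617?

5

(2/2617) = +1, so 2 is a residue.
(3/2617) = +1, so 3 is a residue.
(4/2617) = +1, so 4 is a residue.
(5/2617) = −1, so 5 is the smallest positive non-residue mod 2617.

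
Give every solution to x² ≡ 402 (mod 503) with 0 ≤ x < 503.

Since 503 ≡ 3 (mod 4), a square root of 402 is 402^((503+1)/4) = 402^126 mod 503.
Repeated squaring: 402^2≡141, 402^4≡264, 402^8≡282, 402^16≡50, 402^32≡488, 402^64≡225 (mod 503).
402^126 = 402^(64+32+16+8+4+2) ≡ 145 (mod 503).
Check: 145² = 21025 ≡ 402 (mod 503). The two roots are 145 and 358.

145, 358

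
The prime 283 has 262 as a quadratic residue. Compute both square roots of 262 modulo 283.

Since 283 ≡ 3 (mod 4), a square root of 262 is 262^((283+1)/4) = 262^71 mod 283.
Repeated squaring: 262^2≡158, 262^4≡60, 262^8≡204, 262^16≡15, 262^32≡225, 262^64≡251 (mod 283).
262^71 = 262^(64+4+2+1) ≡ 230 (mod 283).
Check: 230² = 52900 ≡ 262 (mod 283). The two roots are 53 and 230.

53, 230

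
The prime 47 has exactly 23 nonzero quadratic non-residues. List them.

5, 10, 11, 13, 15, 19, 20, 22, 23, 26, 29, 30, 31, 33, 35, 38, 39, 40, 41, 43, 44, 45, 46

Square k = 1,…,23 (k and 47−k give the same square):
1²=1, 2²=4, 3²=9, 4²=16, 5²=25, 6²=36, 7²≡2, 8²≡17, 9²≡34, 10²≡6, 11²≡27, 12²≡3, 13²≡28, 14²≡8, 15²≡37, 16²≡21, 17²≡7, 18²≡42, 19²≡32, 20²≡24, 21²≡18, 22²≡14, 23²≡12 (mod 47).
The residues are {1, 2, 3, 4, 6, 7, 8, 9, 12, 14, 16, 17, 18, 21, 24, 25, 27, 28, 32, 34, 36, 37, 42}; the non-residues are the remaining 23 nonzero classes.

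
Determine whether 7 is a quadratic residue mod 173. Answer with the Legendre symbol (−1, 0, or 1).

-1

Euler's criterion: (7/173) ≡ 7^86 (mod 173).
7^2 ≡ 49 (mod 173)
7^4 ≡ 152 (mod 173)
7^8 ≡ 95 (mod 173)
7^16 ≡ 29 (mod 173)
7^32 ≡ 149 (mod 173)
7^64 ≡ 57 (mod 173)
7^86 = 7^(64+16+4+2) ≡ 172 (mod 173).
Result is 172 ≡ −1, so (7/173) = −1.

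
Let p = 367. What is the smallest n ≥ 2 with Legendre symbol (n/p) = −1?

3

(2/367) = +1, so 2 is a residue.
(3/367) = −1, so 3 is the smallest positive non-residue mod 367.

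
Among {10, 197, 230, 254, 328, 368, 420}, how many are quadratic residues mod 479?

5

(10/479) = +1 → QR.
(197/479) = +1 → QR.
(230/479) = +1 → QR.
(254/479) = -1 → non-residue.
(328/479) = -1 → non-residue.
(368/479) = +1 → QR.
(420/479) = +1 → QR.
Total quadratic residues among the 7: 5.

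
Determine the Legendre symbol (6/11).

-1

Pull out 2: since 11 ≡ 3 (mod 8), (2/11) = -1.
Reciprocity: 3 ≡ 3 and 11 ≡ 3 (mod 4), so (3/11) = −(11/3).
Reduce top mod 3: now compute (2/3).
Pull out 2: since 3 ≡ 3 (mod 8), (2/3) = -1.
Reached (1/3) = 1. Collecting the sign flips along the way, the symbol is -1.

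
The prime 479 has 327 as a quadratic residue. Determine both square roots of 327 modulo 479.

Since 479 ≡ 3 (mod 4), a square root of 327 is 327^((479+1)/4) = 327^120 mod 479.
Repeated squaring: 327^2≡112, 327^4≡90, 327^8≡436, 327^16≡412, 327^32≡178, 327^64≡70 (mod 479).
327^120 = 327^(64+32+16+8) ≡ 42 (mod 479).
Check: 42² = 1764 ≡ 327 (mod 479). The two roots are 42 and 437.

42, 437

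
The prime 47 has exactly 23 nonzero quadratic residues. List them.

1, 2, 3, 4, 6, 7, 8, 9, 12, 14, 16, 17, 18, 21, 24, 25, 27, 28, 32, 34, 36, 37, 42

Square k = 1,…,23 (k and 47−k give the same square):
1²=1, 2²=4, 3²=9, 4²=16, 5²=25, 6²=36, 7²≡2, 8²≡17, 9²≡34, 10²≡6, 11²≡27, 12²≡3, 13²≡28, 14²≡8, 15²≡37, 16²≡21, 17²≡7, 18²≡42, 19²≡32, 20²≡24, 21²≡18, 22²≡14, 23²≡12 (mod 47).
So the quadratic residues mod 47 are {1, 2, 3, 4, 6, 7, 8, 9, 12, 14, 16, 17, 18, 21, 24, 25, 27, 28, 32, 34, 36, 37, 42}.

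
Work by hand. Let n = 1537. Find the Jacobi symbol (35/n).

Reciprocity: 35 ≡ 3 and 1537 ≡ 1 (mod 4), so (35/1537) = +(1537/35).
Reduce top mod 35: now compute (32/35).
Pull out 2^5: since 35 ≡ 3 (mod 8), (2/35) = -1, so (2/35)^5 = -1.
Reached (1/35) = 1. Collecting the sign flips along the way, the symbol is -1.

-1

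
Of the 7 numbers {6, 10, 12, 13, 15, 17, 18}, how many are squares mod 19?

(6/19) = +1 → QR.
(10/19) = -1 → non-residue.
(12/19) = -1 → non-residue.
(13/19) = -1 → non-residue.
(15/19) = -1 → non-residue.
(17/19) = +1 → QR.
(18/19) = -1 → non-residue.
Total quadratic residues among the 7: 2.

2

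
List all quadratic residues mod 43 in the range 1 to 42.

Square k = 1,…,21 (k and 43−k give the same square):
1²=1, 2²=4, 3²=9, 4²=16, 5²=25, 6²=36, 7²≡6, 8²≡21, 9²≡38, 10²≡14, 11²≡35, 12²≡15, 13²≡40, 14²≡24, 15²≡10, 16²≡41, 17²≡31, 18²≡23, 19²≡17, 20²≡13, 21²≡11 (mod 43).
So the quadratic residues mod 43 are {1, 4, 6, 9, 10, 11, 13, 14, 15, 16, 17, 21, 23, 24, 25, 31, 35, 36, 38, 40, 41}.

1,4,6,9,10,11,13,14,15,16,17,21,23,24,25,31,35,36,38,40,41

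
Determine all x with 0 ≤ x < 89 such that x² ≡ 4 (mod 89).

2, 87

89 ≡ 1 (mod 4), so we find a root by search.
Trying successive values, 2² = 4 ≡ 4 (mod 89). The other root is 89 − 2 = 87.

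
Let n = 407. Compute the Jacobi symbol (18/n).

1

Pull out 2: since 407 ≡ 7 (mod 8), (2/407) = +1.
Reciprocity: 9 ≡ 1 and 407 ≡ 3 (mod 4), so (9/407) = +(407/9).
Reduce top mod 9: now compute (2/9).
Pull out 2: since 9 ≡ 1 (mod 8), (2/9) = +1.
Reached (1/9) = 1. Collecting the sign flips along the way, the symbol is +1.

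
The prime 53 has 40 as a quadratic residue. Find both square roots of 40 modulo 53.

26, 27

53 ≡ 1 (mod 4), so we find a root by search.
Trying successive values, 26² = 676 ≡ 40 (mod 53). The other root is 53 − 26 = 27.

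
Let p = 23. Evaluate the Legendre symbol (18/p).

Euler's criterion: (18/23) ≡ 18^11 (mod 23).
18^2 ≡ 2 (mod 23)
18^4 ≡ 4 (mod 23)
18^8 ≡ 16 (mod 23)
18^11 = 18^(8+2+1) ≡ 1 (mod 23).
Result is 1, so (18/23) = 1.

1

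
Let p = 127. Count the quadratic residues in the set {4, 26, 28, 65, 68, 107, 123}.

(4/127) = +1 → QR.
(26/127) = +1 → QR.
(28/127) = -1 → non-residue.
(65/127) = -1 → non-residue.
(68/127) = +1 → QR.
(107/127) = +1 → QR.
(123/127) = -1 → non-residue.
Total quadratic residues among the 7: 4.

4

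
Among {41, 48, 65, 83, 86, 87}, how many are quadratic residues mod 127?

(41/127) = +1 → QR.
(48/127) = -1 → non-residue.
(65/127) = -1 → non-residue.
(83/127) = -1 → non-residue.
(86/127) = -1 → non-residue.
(87/127) = +1 → QR.
Total quadratic residues among the 6: 2.

2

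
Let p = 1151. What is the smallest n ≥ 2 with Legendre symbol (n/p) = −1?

(2/1151) = +1, so 2 is a residue.
(3/1151) = +1, so 3 is a residue.
(4/1151) = +1, so 4 is a residue.
(5/1151) = +1, so 5 is a residue.
(6/1151) = +1, so 6 is a residue.
(7/1151) = +1, so 7 is a residue.
(8/1151) = +1, so 8 is a residue.
(9/1151) = +1, so 9 is a residue.
(10/1151) = +1, so 10 is a residue.
(11/1151) = +1, so 11 is a residue.
(12/1151) = +1, so 12 is a residue.
(13/1151) = −1, so 13 is the smallest positive non-residue mod 1151.

13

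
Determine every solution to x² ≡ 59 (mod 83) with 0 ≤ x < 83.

Since 83 ≡ 3 (mod 4), a square root of 59 is 59^((83+1)/4) = 59^21 mod 83.
Repeated squaring: 59^2≡78, 59^4≡25, 59^8≡44, 59^16≡27 (mod 83).
59^21 = 59^(16+4+1) ≡ 68 (mod 83).
Check: 68² = 4624 ≡ 59 (mod 83). The two roots are 15 and 68.

15, 68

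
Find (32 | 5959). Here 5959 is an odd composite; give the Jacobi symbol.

1

Pull out 2^5: since 5959 ≡ 7 (mod 8), (2/5959) = +1, so (2/5959)^5 = +1.
Reached (1/5959) = 1. Collecting the sign flips along the way, the symbol is +1.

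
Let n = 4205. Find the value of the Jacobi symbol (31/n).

Reciprocity: 31 ≡ 3 and 4205 ≡ 1 (mod 4), so (31/4205) = +(4205/31).
Reduce top mod 31: now compute (20/31).
Pull out 2^2: since 31 ≡ 7 (mod 8), (2/31) = +1, so (2/31)^2 = +1.
Reciprocity: 5 ≡ 1 and 31 ≡ 3 (mod 4), so (5/31) = +(31/5).
Reduce top mod 5: now compute (1/5).
Reached (1/5) = 1. Collecting the sign flips along the way, the symbol is +1.

1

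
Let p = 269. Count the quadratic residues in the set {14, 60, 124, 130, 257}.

(14/269) = +1 → QR.
(60/269) = -1 → non-residue.
(124/269) = -1 → non-residue.
(130/269) = -1 → non-residue.
(257/269) = -1 → non-residue.
Total quadratic residues among the 5: 1.

1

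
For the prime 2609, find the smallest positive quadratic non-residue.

3

(2/2609) = +1, so 2 is a residue.
(3/2609) = −1, so 3 is the smallest positive non-residue mod 2609.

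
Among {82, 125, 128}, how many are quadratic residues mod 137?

1

(82/137) = -1 → non-residue.
(125/137) = -1 → non-residue.
(128/137) = +1 → QR.
Total quadratic residues among the 3: 1.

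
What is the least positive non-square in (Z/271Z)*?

3

(2/271) = +1, so 2 is a residue.
(3/271) = −1, so 3 is the smallest positive non-residue mod 271.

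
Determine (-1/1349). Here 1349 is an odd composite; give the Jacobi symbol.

First reduce: -1 ≡ 1348 (mod 1349).
Pull out 2^2: since 1349 ≡ 5 (mod 8), (2/1349) = -1, so (2/1349)^2 = +1.
Reciprocity: 337 ≡ 1 and 1349 ≡ 1 (mod 4), so (337/1349) = +(1349/337).
Reduce top mod 337: now compute (1/337).
Reached (1/337) = 1. Collecting the sign flips along the way, the symbol is +1.

1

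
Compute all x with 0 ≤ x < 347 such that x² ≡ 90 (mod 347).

Since 347 ≡ 3 (mod 4), a square root of 90 is 90^((347+1)/4) = 90^87 mod 347.
Repeated squaring: 90^2≡119, 90^4≡281, 90^8≡192, 90^16≡82, 90^32≡131, 90^64≡158 (mod 347).
90^87 = 90^(64+16+4+2+1) ≡ 319 (mod 347).
Check: 319² = 101761 ≡ 90 (mod 347). The two roots are 28 and 319.

28, 319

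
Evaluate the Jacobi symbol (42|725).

Pull out 2: since 725 ≡ 5 (mod 8), (2/725) = -1.
Reciprocity: 21 ≡ 1 and 725 ≡ 1 (mod 4), so (21/725) = +(725/21).
Reduce top mod 21: now compute (11/21).
Reciprocity: 11 ≡ 3 and 21 ≡ 1 (mod 4), so (11/21) = +(21/11).
Reduce top mod 11: now compute (10/11).
Pull out 2: since 11 ≡ 3 (mod 8), (2/11) = -1.
Reciprocity: 5 ≡ 1 and 11 ≡ 3 (mod 4), so (5/11) = +(11/5).
Reduce top mod 5: now compute (1/5).
Reached (1/5) = 1. Collecting the sign flips along the way, the symbol is +1.

1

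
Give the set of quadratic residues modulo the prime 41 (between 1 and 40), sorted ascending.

1,2,4,5,8,9,10,16,18,20,21,23,25,31,32,33,36,37,39,40

Square k = 1,…,20 (k and 41−k give the same square):
1²=1, 2²=4, 3²=9, 4²=16, 5²=25, 6²=36, 7²≡8, 8²≡23, 9²≡40, 10²≡18, 11²≡39, 12²≡21, 13²≡5, 14²≡32, 15²≡20, 16²≡10, 17²≡2, 18²≡37, 19²≡33, 20²≡31 (mod 41).
So the quadratic residues mod 41 are {1, 2, 4, 5, 8, 9, 10, 16, 18, 20, 21, 23, 25, 31, 32, 33, 36, 37, 39, 40}.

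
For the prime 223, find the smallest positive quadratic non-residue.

(2/223) = +1, so 2 is a residue.
(3/223) = −1, so 3 is the smallest positive non-residue mod 223.

3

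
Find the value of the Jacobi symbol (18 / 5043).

Pull out 2: since 5043 ≡ 3 (mod 8), (2/5043) = -1.
Reciprocity: 9 ≡ 1 and 5043 ≡ 3 (mod 4), so (9/5043) = +(5043/9).
Reduce top mod 9: now compute (3/9).
Reciprocity: 3 ≡ 3 and 9 ≡ 1 (mod 4), so (3/9) = +(9/3).
Reduce top mod 3: now compute (0/3).
Top reduces to 0: gcd > 1, so the symbol is 0.

0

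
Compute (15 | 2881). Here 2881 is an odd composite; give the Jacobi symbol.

1

Reciprocity: 15 ≡ 3 and 2881 ≡ 1 (mod 4), so (15/2881) = +(2881/15).
Reduce top mod 15: now compute (1/15).
Reached (1/15) = 1. Collecting the sign flips along the way, the symbol is +1.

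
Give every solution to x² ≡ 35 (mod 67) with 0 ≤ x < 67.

13, 54

Since 67 ≡ 3 (mod 4), a square root of 35 is 35^((67+1)/4) = 35^17 mod 67.
Repeated squaring: 35^2≡19, 35^4≡26, 35^8≡6, 35^16≡36 (mod 67).
35^17 = 35^(16+1) ≡ 54 (mod 67).
Check: 54² = 2916 ≡ 35 (mod 67). The two roots are 13 and 54.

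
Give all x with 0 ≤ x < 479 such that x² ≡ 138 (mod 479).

Since 479 ≡ 3 (mod 4), a square root of 138 is 138^((479+1)/4) = 138^120 mod 479.
Repeated squaring: 138^2≡363, 138^4≡44, 138^8≡20, 138^16≡400, 138^32≡14, 138^64≡196 (mod 479).
138^120 = 138^(64+32+16+8) ≡ 388 (mod 479).
Check: 388² = 150544 ≡ 138 (mod 479). The two roots are 91 and 388.

91, 388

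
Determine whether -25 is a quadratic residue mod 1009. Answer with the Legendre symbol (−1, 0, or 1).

1

Euler's criterion: (-25/1009) ≡ 984^504 (mod 1009).
984^2 ≡ 625 (mod 1009)
984^4 ≡ 142 (mod 1009)
984^8 ≡ 993 (mod 1009)
984^16 ≡ 256 (mod 1009)
984^32 ≡ 960 (mod 1009)
984^64 ≡ 383 (mod 1009)
984^128 ≡ 384 (mod 1009)
984^256 ≡ 142 (mod 1009)
984^504 = 984^(256+128+64+32+16+8) ≡ 1 (mod 1009).
Result is 1, so (-25/1009) = 1.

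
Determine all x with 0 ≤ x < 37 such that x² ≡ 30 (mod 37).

37 ≡ 1 (mod 4), so we find a root by search.
Trying successive values, 17² = 289 ≡ 30 (mod 37). The other root is 37 − 17 = 20.

17, 20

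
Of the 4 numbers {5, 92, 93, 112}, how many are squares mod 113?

1

(5/113) = -1 → non-residue.
(92/113) = -1 → non-residue.
(93/113) = -1 → non-residue.
(112/113) = +1 → QR.
Total quadratic residues among the 4: 1.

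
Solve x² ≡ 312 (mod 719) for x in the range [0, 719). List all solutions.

Since 719 ≡ 3 (mod 4), a square root of 312 is 312^((719+1)/4) = 312^180 mod 719.
Repeated squaring: 312^2≡279, 312^4≡189, 312^8≡490, 312^16≡673, 312^32≡678, 312^64≡243, 312^128≡91 (mod 719).
312^180 = 312^(128+32+16+4) ≡ 348 (mod 719).
Check: 348² = 121104 ≡ 312 (mod 719). The two roots are 348 and 371.

348, 371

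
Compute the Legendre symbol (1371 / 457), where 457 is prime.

First reduce: 1371 ≡ 0 (mod 457).
Top reduces to 0: gcd > 1, so the symbol is 0.

0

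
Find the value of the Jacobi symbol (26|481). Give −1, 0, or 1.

0

Pull out 2: since 481 ≡ 1 (mod 8), (2/481) = +1.
Reciprocity: 13 ≡ 1 and 481 ≡ 1 (mod 4), so (13/481) = +(481/13).
Reduce top mod 13: now compute (0/13).
Top reduces to 0: gcd > 1, so the symbol is 0.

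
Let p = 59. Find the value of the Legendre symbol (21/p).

1

Euler's criterion: (21/59) ≡ 21^29 (mod 59).
21^2 ≡ 28 (mod 59)
21^4 ≡ 17 (mod 59)
21^8 ≡ 53 (mod 59)
21^16 ≡ 36 (mod 59)
21^29 = 21^(16+8+4+1) ≡ 1 (mod 59).
Result is 1, so (21/59) = 1.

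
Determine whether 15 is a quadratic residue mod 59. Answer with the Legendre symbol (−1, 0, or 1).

Euler's criterion: (15/59) ≡ 15^29 (mod 59).
15^2 ≡ 48 (mod 59)
15^4 ≡ 3 (mod 59)
15^8 ≡ 9 (mod 59)
15^16 ≡ 22 (mod 59)
15^29 = 15^(16+8+4+1) ≡ 1 (mod 59).
Result is 1, so (15/59) = 1.

1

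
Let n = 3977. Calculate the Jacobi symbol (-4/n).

First reduce: -4 ≡ 3973 (mod 3977).
Reciprocity: 3973 ≡ 1 and 3977 ≡ 1 (mod 4), so (3973/3977) = +(3977/3973).
Reduce top mod 3973: now compute (4/3973).
Pull out 2^2: since 3973 ≡ 5 (mod 8), (2/3973) = -1, so (2/3973)^2 = +1.
Reached (1/3973) = 1. Collecting the sign flips along the way, the symbol is +1.

1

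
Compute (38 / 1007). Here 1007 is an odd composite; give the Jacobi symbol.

0

Pull out 2: since 1007 ≡ 7 (mod 8), (2/1007) = +1.
Reciprocity: 19 ≡ 3 and 1007 ≡ 3 (mod 4), so (19/1007) = −(1007/19).
Reduce top mod 19: now compute (0/19).
Top reduces to 0: gcd > 1, so the symbol is 0.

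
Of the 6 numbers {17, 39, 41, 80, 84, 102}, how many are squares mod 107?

3

(17/107) = -1 → non-residue.
(39/107) = +1 → QR.
(41/107) = +1 → QR.
(80/107) = -1 → non-residue.
(84/107) = -1 → non-residue.
(102/107) = +1 → QR.
Total quadratic residues among the 6: 3.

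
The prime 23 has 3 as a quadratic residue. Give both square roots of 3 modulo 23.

7, 16

Since 23 ≡ 3 (mod 4), a square root of 3 is 3^((23+1)/4) = 3^6 mod 23.
Repeated squaring: 3^2≡9, 3^4≡12 (mod 23).
3^6 = 3^(4+2) ≡ 16 (mod 23).
Check: 16² = 256 ≡ 3 (mod 23). The two roots are 7 and 16.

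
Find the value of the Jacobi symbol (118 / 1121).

0

Pull out 2: since 1121 ≡ 1 (mod 8), (2/1121) = +1.
Reciprocity: 59 ≡ 3 and 1121 ≡ 1 (mod 4), so (59/1121) = +(1121/59).
Reduce top mod 59: now compute (0/59).
Top reduces to 0: gcd > 1, so the symbol is 0.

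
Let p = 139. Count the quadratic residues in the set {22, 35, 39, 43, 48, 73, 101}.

(22/139) = -1 → non-residue.
(35/139) = +1 → QR.
(39/139) = -1 → non-residue.
(43/139) = -1 → non-residue.
(48/139) = -1 → non-residue.
(73/139) = -1 → non-residue.
(101/139) = -1 → non-residue.
Total quadratic residues among the 7: 1.

1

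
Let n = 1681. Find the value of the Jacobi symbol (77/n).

1

Reciprocity: 77 ≡ 1 and 1681 ≡ 1 (mod 4), so (77/1681) = +(1681/77).
Reduce top mod 77: now compute (64/77).
Pull out 2^6: since 77 ≡ 5 (mod 8), (2/77) = -1, so (2/77)^6 = +1.
Reached (1/77) = 1. Collecting the sign flips along the way, the symbol is +1.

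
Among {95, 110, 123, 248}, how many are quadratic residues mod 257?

(95/257) = +1 → QR.
(110/257) = -1 → non-residue.
(123/257) = +1 → QR.
(248/257) = +1 → QR.
Total quadratic residues among the 4: 3.

3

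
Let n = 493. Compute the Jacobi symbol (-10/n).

1

First reduce: -10 ≡ 483 (mod 493).
Reciprocity: 483 ≡ 3 and 493 ≡ 1 (mod 4), so (483/493) = +(493/483).
Reduce top mod 483: now compute (10/483).
Pull out 2: since 483 ≡ 3 (mod 8), (2/483) = -1.
Reciprocity: 5 ≡ 1 and 483 ≡ 3 (mod 4), so (5/483) = +(483/5).
Reduce top mod 5: now compute (3/5).
Reciprocity: 3 ≡ 3 and 5 ≡ 1 (mod 4), so (3/5) = +(5/3).
Reduce top mod 3: now compute (2/3).
Pull out 2: since 3 ≡ 3 (mod 8), (2/3) = -1.
Reached (1/3) = 1. Collecting the sign flips along the way, the symbol is +1.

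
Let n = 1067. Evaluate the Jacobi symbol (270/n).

Pull out 2: since 1067 ≡ 3 (mod 8), (2/1067) = -1.
Reciprocity: 135 ≡ 3 and 1067 ≡ 3 (mod 4), so (135/1067) = −(1067/135).
Reduce top mod 135: now compute (122/135).
Pull out 2: since 135 ≡ 7 (mod 8), (2/135) = +1.
Reciprocity: 61 ≡ 1 and 135 ≡ 3 (mod 4), so (61/135) = +(135/61).
Reduce top mod 61: now compute (13/61).
Reciprocity: 13 ≡ 1 and 61 ≡ 1 (mod 4), so (13/61) = +(61/13).
Reduce top mod 13: now compute (9/13).
Reciprocity: 9 ≡ 1 and 13 ≡ 1 (mod 4), so (9/13) = +(13/9).
Reduce top mod 9: now compute (4/9).
Pull out 2^2: since 9 ≡ 1 (mod 8), (2/9) = +1, so (2/9)^2 = +1.
Reached (1/9) = 1. Collecting the sign flips along the way, the symbol is +1.

1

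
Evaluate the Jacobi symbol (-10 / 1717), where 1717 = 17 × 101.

First reduce: -10 ≡ 1707 (mod 1717).
Reciprocity: 1707 ≡ 3 and 1717 ≡ 1 (mod 4), so (1707/1717) = +(1717/1707).
Reduce top mod 1707: now compute (10/1707).
Pull out 2: since 1707 ≡ 3 (mod 8), (2/1707) = -1.
Reciprocity: 5 ≡ 1 and 1707 ≡ 3 (mod 4), so (5/1707) = +(1707/5).
Reduce top mod 5: now compute (2/5).
Pull out 2: since 5 ≡ 5 (mod 8), (2/5) = -1.
Reached (1/5) = 1. Collecting the sign flips along the way, the symbol is +1.

1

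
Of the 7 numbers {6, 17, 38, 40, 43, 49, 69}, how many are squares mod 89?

4

(6/89) = -1 → non-residue.
(17/89) = +1 → QR.
(38/89) = -1 → non-residue.
(40/89) = +1 → QR.
(43/89) = -1 → non-residue.
(49/89) = +1 → QR.
(69/89) = +1 → QR.
Total quadratic residues among the 7: 4.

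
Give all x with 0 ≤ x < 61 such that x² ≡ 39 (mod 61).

10, 51

61 ≡ 1 (mod 4), so we find a root by search.
Trying successive values, 10² = 100 ≡ 39 (mod 61). The other root is 61 − 10 = 51.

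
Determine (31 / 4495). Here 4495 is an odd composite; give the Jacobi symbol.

0

Reciprocity: 31 ≡ 3 and 4495 ≡ 3 (mod 4), so (31/4495) = −(4495/31).
Reduce top mod 31: now compute (0/31).
Top reduces to 0: gcd > 1, so the symbol is 0.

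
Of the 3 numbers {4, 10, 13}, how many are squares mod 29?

2

(4/29) = +1 → QR.
(10/29) = -1 → non-residue.
(13/29) = +1 → QR.
Total quadratic residues among the 3: 2.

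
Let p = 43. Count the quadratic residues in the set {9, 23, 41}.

(9/43) = +1 → QR.
(23/43) = +1 → QR.
(41/43) = +1 → QR.
Total quadratic residues among the 3: 3.

3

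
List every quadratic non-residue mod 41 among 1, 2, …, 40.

Square k = 1,…,20 (k and 41−k give the same square):
1²=1, 2²=4, 3²=9, 4²=16, 5²=25, 6²=36, 7²≡8, 8²≡23, 9²≡40, 10²≡18, 11²≡39, 12²≡21, 13²≡5, 14²≡32, 15²≡20, 16²≡10, 17²≡2, 18²≡37, 19²≡33, 20²≡31 (mod 41).
The residues are {1, 2, 4, 5, 8, 9, 10, 16, 18, 20, 21, 23, 25, 31, 32, 33, 36, 37, 39, 40}; the non-residues are the remaining 20 nonzero classes.

3, 6, 7, 11, 12, 13, 14, 15, 17, 19, 22, 24, 26, 27, 28, 29, 30, 34, 35, 38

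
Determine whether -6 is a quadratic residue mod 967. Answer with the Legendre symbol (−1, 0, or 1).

1

Euler's criterion: (-6/967) ≡ 961^483 (mod 967).
961^2 ≡ 36 (mod 967)
961^4 ≡ 329 (mod 967)
961^8 ≡ 904 (mod 967)
961^16 ≡ 101 (mod 967)
961^32 ≡ 531 (mod 967)
961^64 ≡ 564 (mod 967)
961^128 ≡ 920 (mod 967)
961^256 ≡ 275 (mod 967)
961^483 = 961^(256+128+64+32+2+1) ≡ 1 (mod 967).
Result is 1, so (-6/967) = 1.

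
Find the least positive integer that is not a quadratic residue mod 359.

7

(2/359) = +1, so 2 is a residue.
(3/359) = +1, so 3 is a residue.
(4/359) = +1, so 4 is a residue.
(5/359) = +1, so 5 is a residue.
(6/359) = +1, so 6 is a residue.
(7/359) = −1, so 7 is the smallest positive non-residue mod 359.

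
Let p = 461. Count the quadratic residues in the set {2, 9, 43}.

(2/461) = -1 → non-residue.
(9/461) = +1 → QR.
(43/461) = +1 → QR.
Total quadratic residues among the 3: 2.

2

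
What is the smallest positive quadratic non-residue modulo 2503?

3

(2/2503) = +1, so 2 is a residue.
(3/2503) = −1, so 3 is the smallest positive non-residue mod 2503.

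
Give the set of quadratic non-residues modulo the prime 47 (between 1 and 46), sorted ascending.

Square k = 1,…,23 (k and 47−k give the same square):
1²=1, 2²=4, 3²=9, 4²=16, 5²=25, 6²=36, 7²≡2, 8²≡17, 9²≡34, 10²≡6, 11²≡27, 12²≡3, 13²≡28, 14²≡8, 15²≡37, 16²≡21, 17²≡7, 18²≡42, 19²≡32, 20²≡24, 21²≡18, 22²≡14, 23²≡12 (mod 47).
The residues are {1, 2, 3, 4, 6, 7, 8, 9, 12, 14, 16, 17, 18, 21, 24, 25, 27, 28, 32, 34, 36, 37, 42}; the non-residues are the remaining 23 nonzero classes.

5 10 11 13 15 19 20 22 23 26 29 30 31 33 35 38 39 40 41 43 44 45 46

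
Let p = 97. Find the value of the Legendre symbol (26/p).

-1

Euler's criterion: (26/97) ≡ 26^48 (mod 97).
26^2 ≡ 94 (mod 97)
26^4 ≡ 9 (mod 97)
26^8 ≡ 81 (mod 97)
26^16 ≡ 62 (mod 97)
26^32 ≡ 61 (mod 97)
26^48 = 26^(32+16) ≡ 96 (mod 97).
Result is 96 ≡ −1, so (26/97) = −1.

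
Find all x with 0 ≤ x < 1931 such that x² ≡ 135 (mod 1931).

780, 1151

Since 1931 ≡ 3 (mod 4), a square root of 135 is 135^((1931+1)/4) = 135^483 mod 1931.
Repeated squaring: 135^2≡846, 135^4≡1246, 135^8≡1923, 135^16≡64, 135^32≡234, 135^64≡688, 135^128≡249, 135^256≡209 (mod 1931).
135^483 = 135^(256+128+64+32+2+1) ≡ 1151 (mod 1931).
Check: 1151² = 1324801 ≡ 135 (mod 1931). The two roots are 780 and 1151.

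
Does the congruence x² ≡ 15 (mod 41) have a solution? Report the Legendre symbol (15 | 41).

Reciprocity: 15 ≡ 3 and 41 ≡ 1 (mod 4), so (15/41) = +(41/15).
Reduce top mod 15: now compute (11/15).
Reciprocity: 11 ≡ 3 and 15 ≡ 3 (mod 4), so (11/15) = −(15/11).
Reduce top mod 11: now compute (4/11).
Pull out 2^2: since 11 ≡ 3 (mod 8), (2/11) = -1, so (2/11)^2 = +1.
Reached (1/11) = 1. Collecting the sign flips along the way, the symbol is -1.

-1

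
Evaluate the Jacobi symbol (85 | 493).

Reciprocity: 85 ≡ 1 and 493 ≡ 1 (mod 4), so (85/493) = +(493/85).
Reduce top mod 85: now compute (68/85).
Pull out 2^2: since 85 ≡ 5 (mod 8), (2/85) = -1, so (2/85)^2 = +1.
Reciprocity: 17 ≡ 1 and 85 ≡ 1 (mod 4), so (17/85) = +(85/17).
Reduce top mod 17: now compute (0/17).
Top reduces to 0: gcd > 1, so the symbol is 0.

0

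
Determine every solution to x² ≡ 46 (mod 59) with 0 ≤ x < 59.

20, 39

Since 59 ≡ 3 (mod 4), a square root of 46 is 46^((59+1)/4) = 46^15 mod 59.
Repeated squaring: 46^2≡51, 46^4≡5, 46^8≡25 (mod 59).
46^15 = 46^(8+4+2+1) ≡ 20 (mod 59).
Check: 20² = 400 ≡ 46 (mod 59). The two roots are 20 and 39.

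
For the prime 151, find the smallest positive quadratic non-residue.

(2/151) = +1, so 2 is a residue.
(3/151) = −1, so 3 is the smallest positive non-residue mod 151.

3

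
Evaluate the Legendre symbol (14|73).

Pull out 2: since 73 ≡ 1 (mod 8), (2/73) = +1.
Reciprocity: 7 ≡ 3 and 73 ≡ 1 (mod 4), so (7/73) = +(73/7).
Reduce top mod 7: now compute (3/7).
Reciprocity: 3 ≡ 3 and 7 ≡ 3 (mod 4), so (3/7) = −(7/3).
Reduce top mod 3: now compute (1/3).
Reached (1/3) = 1. Collecting the sign flips along the way, the symbol is -1.

-1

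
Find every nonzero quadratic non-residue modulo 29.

Square k = 1,…,14 (k and 29−k give the same square):
1²=1, 2²=4, 3²=9, 4²=16, 5²=25, 6²≡7, 7²≡20, 8²≡6, 9²≡23, 10²≡13, 11²≡5, 12²≡28, 13²≡24, 14²≡22 (mod 29).
The residues are {1, 4, 5, 6, 7, 9, 13, 16, 20, 22, 23, 24, 25, 28}; the non-residues are the remaining 14 nonzero classes.

2, 3, 8, 10, 11, 12, 14, 15, 17, 18, 19, 21, 26, 27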